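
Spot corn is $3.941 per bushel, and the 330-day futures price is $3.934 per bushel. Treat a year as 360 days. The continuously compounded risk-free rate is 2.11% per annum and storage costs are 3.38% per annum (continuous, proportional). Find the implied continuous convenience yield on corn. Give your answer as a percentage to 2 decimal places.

F = S·e^((r+u−y)T) ⇒ (r+u−y) = ln(F/S)/T
ln(3.934/3.941) = -0.001778; /T ⇒ -0.001940
y = r + u − ln(F/S)/T = 0.0211 + 0.0338 + 0.001940 = 0.056840
y = 5.68%

5.68%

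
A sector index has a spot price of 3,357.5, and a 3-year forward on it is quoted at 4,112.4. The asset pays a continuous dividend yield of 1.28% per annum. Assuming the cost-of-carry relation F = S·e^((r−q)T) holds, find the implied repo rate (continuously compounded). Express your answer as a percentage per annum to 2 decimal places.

8.04%

From F = S·e^((r−q)T): (r − q) = ln(F/S)/T
ln(4112.4/3357.5) = ln(1.224840) = 0.202810
(r − q) = 0.202810 / (3) = 0.067603
r = ln(F/S)/T + q = 0.067603 + 0.0128 = 0.080403
r = 8.04%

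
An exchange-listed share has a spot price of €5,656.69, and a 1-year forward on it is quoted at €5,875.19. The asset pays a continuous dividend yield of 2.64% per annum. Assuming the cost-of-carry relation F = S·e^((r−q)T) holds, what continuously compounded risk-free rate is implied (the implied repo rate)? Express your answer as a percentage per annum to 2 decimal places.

From F = S·e^((r−q)T): (r − q) = ln(F/S)/T
ln(5875.19/5656.69) = ln(1.038627) = 0.037900
(r − q) = 0.037900 / (1) = 0.037900
r = ln(F/S)/T + q = 0.037900 + 0.0264 = 0.064300
r = 6.43%

6.43%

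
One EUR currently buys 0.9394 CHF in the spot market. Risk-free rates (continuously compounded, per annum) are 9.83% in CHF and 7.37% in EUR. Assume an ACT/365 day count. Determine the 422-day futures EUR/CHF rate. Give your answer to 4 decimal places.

F = S·e^((r_CHF − r_EUR)T) = 0.9394 · e^((0.0983 − 0.0737) × 422/365)
= 0.9394 · e^0.028442 = 0.9394 × 1.028850
F = 0.9665 CHF per EUR

0.9665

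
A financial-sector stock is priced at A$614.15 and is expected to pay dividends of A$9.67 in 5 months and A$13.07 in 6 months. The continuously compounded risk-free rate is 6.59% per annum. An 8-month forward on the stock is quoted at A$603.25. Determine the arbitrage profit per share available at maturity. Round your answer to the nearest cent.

PV(dividends) I = 9.67·e^(−0.0659·5/12) + 13.07·e^(−0.0659·6/12) = 22.0545
Fair forward F* = (S − I)·e^(rT) = (614.15 − 22.0545)·e^0.043933 = 592.0955 × 1.044912 = 618.6877
Market A$603.25 < fair 618.6877: forward underpriced → reverse cash-and-carry (short the stock, invest proceeds at r, pay the dividends, go long the forward).
Profit at T = |F_mkt − F*| = |603.25 − 618.6877| = A$15.44 per share

A$15.44 per share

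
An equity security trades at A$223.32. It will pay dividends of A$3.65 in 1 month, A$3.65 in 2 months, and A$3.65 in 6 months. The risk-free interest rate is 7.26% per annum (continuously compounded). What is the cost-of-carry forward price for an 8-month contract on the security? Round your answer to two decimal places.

PV(dividends) I = 3.65·e^(−0.0726·1/12) + 3.65·e^(−0.0726·2/12) + 3.65·e^(−0.0726·6/12)
I = 3.6280 + 3.6061 + 3.5199 = 10.7540
F = (S − I)·e^(rT) = (223.32 − 10.7540) · e^(0.0726·8/12)
= 212.5660 · e^0.048400 = 212.5660 × 1.049590 = A$223.11

A$223.11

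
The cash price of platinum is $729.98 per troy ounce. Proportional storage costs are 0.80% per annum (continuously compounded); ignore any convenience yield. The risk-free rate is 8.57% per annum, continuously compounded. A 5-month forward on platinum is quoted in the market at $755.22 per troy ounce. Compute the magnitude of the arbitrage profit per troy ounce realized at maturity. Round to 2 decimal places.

Fair forward: F* = S·e^(carry·T), with carry = (r + u) = 0.0857 + 0.0080 = 0.0937
F* = 729.98 · e^(0.0937 × 5/12) = 729.98 · e^0.039042 = 729.98 × 1.039814 = $759.0434
Market $755.22 < fair $759.0434: forward underpriced → reverse cash-and-carry (short spot, go long the forward).
At maturity, profit = |F_mkt − F*| = |755.22 − 759.0434| = $3.82 per troy ounce

$3.82 per troy ounce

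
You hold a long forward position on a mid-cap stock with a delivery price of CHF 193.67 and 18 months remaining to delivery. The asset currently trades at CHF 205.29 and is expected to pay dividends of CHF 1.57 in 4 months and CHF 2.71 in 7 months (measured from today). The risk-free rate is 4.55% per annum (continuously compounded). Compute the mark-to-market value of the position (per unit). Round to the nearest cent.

CHF 20.21

PV(remaining dividends) I = 1.57·e^(−0.0455·4/12) + 2.71·e^(−0.0455·7/12) = 4.1854
Current forward F = (S − I)·e^(rT) = (205.29 − 4.1854)·e^(0.0455·18/12) = 201.1046 × 1.070633 = 215.3092
Value (long) = (F − K)·e^(−rT) = (215.3092 − 193.67) × 0.934027 = 20.2116
Value = CHF 20.21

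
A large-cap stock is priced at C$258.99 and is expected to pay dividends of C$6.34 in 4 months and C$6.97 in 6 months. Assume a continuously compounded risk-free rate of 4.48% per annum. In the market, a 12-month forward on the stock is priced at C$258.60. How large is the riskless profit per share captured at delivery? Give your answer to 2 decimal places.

C$1.40 per share

PV(dividends) I = 6.34·e^(−0.0448·4/12) + 6.97·e^(−0.0448·6/12) = 13.0616
Fair forward F* = (S − I)·e^(rT) = (258.99 − 13.0616)·e^0.044800 = 245.9284 × 1.045819 = 257.1966
Market C$258.60 > fair 257.1966: forward overpriced → cash-and-carry (borrow at r, buy the stock and collect the dividends, short the forward).
Profit at T = |F_mkt − F*| = |258.60 − 257.1966| = C$1.40 per share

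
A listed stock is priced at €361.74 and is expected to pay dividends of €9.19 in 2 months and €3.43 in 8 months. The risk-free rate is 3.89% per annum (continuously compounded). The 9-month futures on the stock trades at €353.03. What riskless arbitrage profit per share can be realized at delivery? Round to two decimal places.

PV(dividends) I = 9.19·e^(−0.0389·2/12) + 3.43·e^(−0.0389·8/12) = 12.4728
Fair futures F* = (S − I)·e^(rT) = (361.74 − 12.4728)·e^0.029175 = 349.2672 × 1.029605 = 359.6073
Market €353.03 < fair 359.6073: forward underpriced → reverse cash-and-carry (short the stock, invest proceeds at r, pay the dividends, go long the forward).
Profit at T = |F_mkt − F*| = |353.03 − 359.6073| = €6.58 per share

€6.58 per share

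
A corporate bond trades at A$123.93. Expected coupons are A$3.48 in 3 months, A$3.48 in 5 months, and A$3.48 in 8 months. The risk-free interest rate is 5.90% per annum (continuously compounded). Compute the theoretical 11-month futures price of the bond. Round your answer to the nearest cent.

PV(coupons) I = 3.48·e^(−0.0590·3/12) + 3.48·e^(−0.0590·5/12) + 3.48·e^(−0.0590·8/12)
I = 3.4290 + 3.3955 + 3.3458 = 10.1703
F = (S − I)·e^(rT) = (123.93 − 10.1703) · e^(0.0590·11/12)
= 113.7597 · e^0.054083 = 113.7597 × 1.055572 = A$120.08

A$120.08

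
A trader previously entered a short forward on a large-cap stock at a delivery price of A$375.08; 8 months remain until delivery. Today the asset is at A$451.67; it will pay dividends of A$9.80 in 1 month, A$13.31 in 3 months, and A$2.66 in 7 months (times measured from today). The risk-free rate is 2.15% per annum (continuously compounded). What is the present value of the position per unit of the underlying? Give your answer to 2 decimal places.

-A$56.28

PV(remaining dividends) I = 9.80·e^(−0.0215·1/12) + 13.31·e^(−0.0215·3/12) + 2.66·e^(−0.0215·7/12) = 25.6480
Current forward F = (S − I)·e^(rT) = (451.67 − 25.6480)·e^(0.0215·8/12) = 426.0220 × 1.014437 = 432.1725
Value (long) = (F − K)·e^(−rT) = (432.1725 − 375.08) × 0.985769 = 56.2800
Short position value = −(long value) = -A$56.28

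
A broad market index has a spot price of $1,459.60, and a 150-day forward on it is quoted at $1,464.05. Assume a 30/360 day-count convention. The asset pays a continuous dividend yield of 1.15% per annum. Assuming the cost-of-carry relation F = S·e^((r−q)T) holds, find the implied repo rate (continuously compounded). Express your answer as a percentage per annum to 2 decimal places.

1.88%

From F = S·e^((r−q)T): (r − q) = ln(F/S)/T
ln(1464.05/1459.60) = ln(1.003049) = 0.003044
(r − q) = 0.003044 / (150/360) = 0.007306
r = ln(F/S)/T + q = 0.007306 + 0.0115 = 0.018806
r = 1.88%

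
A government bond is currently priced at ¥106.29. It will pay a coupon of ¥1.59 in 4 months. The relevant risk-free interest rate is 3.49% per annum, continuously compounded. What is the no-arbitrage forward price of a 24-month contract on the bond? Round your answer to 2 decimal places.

PV(coupons) I = 1.59·e^(−0.0349·4/12)
I = 1.5716
F = (S − I)·e^(rT) = (106.29 − 1.5716) · e^(0.0349·24/12)
= 104.7184 · e^0.069800 = 104.7184 × 1.072294 = ¥112.29

¥112.29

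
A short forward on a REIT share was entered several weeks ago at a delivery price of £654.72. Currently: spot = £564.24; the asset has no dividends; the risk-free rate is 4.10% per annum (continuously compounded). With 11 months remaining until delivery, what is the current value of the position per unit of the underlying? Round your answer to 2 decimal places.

£66.33

Current fair forward for the remaining 11 months: F = S·e^(r·T), r = 0.0410
F = 564.24 · e^(0.0410 × 11/12) = 564.24 × 1.038299 = 585.8498
Value of long forward = (F − K)·e^(−rT) = (585.8498 − 654.72) · e^(−0.0410·11/12)
= -68.8702 × 0.963114 = -66.33
Short position value = −(long value) = £66.33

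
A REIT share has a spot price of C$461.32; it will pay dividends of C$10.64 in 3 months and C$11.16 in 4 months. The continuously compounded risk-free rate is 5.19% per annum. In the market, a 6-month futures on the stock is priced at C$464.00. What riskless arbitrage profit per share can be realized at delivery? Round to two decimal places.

C$12.59 per share

PV(dividends) I = 10.64·e^(−0.0519·3/12) + 11.16·e^(−0.0519·4/12) = 21.4714
Fair futures F* = (S − I)·e^(rT) = (461.32 − 21.4714)·e^0.025950 = 439.8486 × 1.026290 = 451.4122
Market C$464.00 > fair 451.4122: forward overpriced → cash-and-carry (borrow at r, buy the stock and collect the dividends, short the forward).
Profit at T = |F_mkt − F*| = |464.00 − 451.4122| = C$12.59 per share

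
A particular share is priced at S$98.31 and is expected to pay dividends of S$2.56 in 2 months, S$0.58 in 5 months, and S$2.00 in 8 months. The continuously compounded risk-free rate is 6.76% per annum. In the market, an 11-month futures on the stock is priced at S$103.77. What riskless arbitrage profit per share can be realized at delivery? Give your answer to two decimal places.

PV(dividends) I = 2.56·e^(−0.0676·2/12) + 0.58·e^(−0.0676·5/12) + 2.00·e^(−0.0676·8/12) = 5.0071
Fair futures F* = (S − I)·e^(rT) = (98.31 − 5.0071)·e^0.061967 = 93.3029 × 1.063927 = 99.2675
Market S$103.77 > fair 99.2675: forward overpriced → cash-and-carry (borrow at r, buy the stock and collect the dividends, short the forward).
Profit at T = |F_mkt − F*| = |103.77 − 99.2675| = S$4.50 per share

S$4.50 per share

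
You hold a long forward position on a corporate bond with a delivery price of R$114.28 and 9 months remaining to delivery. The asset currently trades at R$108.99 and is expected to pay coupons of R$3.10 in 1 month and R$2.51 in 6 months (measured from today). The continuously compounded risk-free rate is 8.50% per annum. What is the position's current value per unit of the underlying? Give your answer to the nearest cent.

PV(remaining coupons) I = 3.10·e^(−0.0850·1/12) + 2.51·e^(−0.0850·6/12) = 5.4837
Current forward F = (S − I)·e^(rT) = (108.99 − 5.4837)·e^(0.0850·9/12) = 103.5063 × 1.065826 = 110.3197
Value (long) = (F − K)·e^(−rT) = (110.3197 − 114.28) × 0.938240 = -3.7157
Value = -R$3.72

-R$3.72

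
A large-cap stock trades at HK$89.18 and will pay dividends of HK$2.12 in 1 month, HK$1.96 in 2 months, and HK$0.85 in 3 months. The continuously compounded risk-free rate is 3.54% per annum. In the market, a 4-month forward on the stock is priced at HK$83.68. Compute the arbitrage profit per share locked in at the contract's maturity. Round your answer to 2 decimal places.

PV(dividends) I = 2.12·e^(−0.0354·1/12) + 1.96·e^(−0.0354·2/12) + 0.85·e^(−0.0354·3/12) = 4.9047
Fair forward F* = (S − I)·e^(rT) = (89.18 − 4.9047)·e^0.011800 = 84.2753 × 1.011870 = 85.2756
Market HK$83.68 < fair 85.2756: forward underpriced → reverse cash-and-carry (short the stock, invest proceeds at r, pay the dividends, go long the forward).
Profit at T = |F_mkt − F*| = |83.68 − 85.2756| = HK$1.60 per share

HK$1.60 per share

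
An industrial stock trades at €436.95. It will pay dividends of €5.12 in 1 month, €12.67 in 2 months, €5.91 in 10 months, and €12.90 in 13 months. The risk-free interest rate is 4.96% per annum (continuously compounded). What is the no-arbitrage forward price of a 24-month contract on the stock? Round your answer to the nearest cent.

€443.25

PV(dividends) I = 5.12·e^(−0.0496·1/12) + 12.67·e^(−0.0496·2/12) + 5.91·e^(−0.0496·10/12) + 12.90·e^(−0.0496·13/12)
I = 5.0989 + 12.5657 + 5.6707 + 12.2251 = 35.5604
F = (S − I)·e^(rT) = (436.95 − 35.5604) · e^(0.0496·24/12)
= 401.3896 · e^0.099200 = 401.3896 × 1.104287 = €443.25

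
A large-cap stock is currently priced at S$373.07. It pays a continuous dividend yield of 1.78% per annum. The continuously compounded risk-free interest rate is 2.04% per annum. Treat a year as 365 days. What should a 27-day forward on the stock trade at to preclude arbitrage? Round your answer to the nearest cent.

F = S·e^((r − q)T) = 373.07 · e^((0.0204 − 0.0178) × 27/365)
= 373.07 · e^0.000192 = 373.07 × 1.000192
F = S$373.14

S$373.14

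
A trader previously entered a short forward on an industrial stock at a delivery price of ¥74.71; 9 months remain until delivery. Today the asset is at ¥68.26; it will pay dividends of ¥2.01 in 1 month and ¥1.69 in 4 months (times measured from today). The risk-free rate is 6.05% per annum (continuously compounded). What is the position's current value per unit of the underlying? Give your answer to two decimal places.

PV(remaining dividends) I = 2.01·e^(−0.0605·1/12) + 1.69·e^(−0.0605·4/12) = 3.6562
Current forward F = (S − I)·e^(rT) = (68.26 − 3.6562)·e^(0.0605·9/12) = 64.6038 × 1.046420 = 67.6027
Value (long) = (F − K)·e^(−rT) = (67.6027 − 74.71) × 0.955639 = -6.7920
Short position value = −(long value) = ¥6.79

¥6.79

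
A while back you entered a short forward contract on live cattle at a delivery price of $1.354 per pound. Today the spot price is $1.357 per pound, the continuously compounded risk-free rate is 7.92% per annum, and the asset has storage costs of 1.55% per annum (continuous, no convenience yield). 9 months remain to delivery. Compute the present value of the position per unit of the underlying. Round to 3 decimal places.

-$0.097 per pound

Current fair forward for the remaining 9 months: F = S·e^((r + u)·T), (r + u) = 0.0792 + 0.0155 = 0.0947
F = 1.357 · e^(0.0947 × 9/12) = 1.357 × 1.073608 = 1.4569
Value of long forward = (F − K)·e^(−rT) = (1.4569 − 1.354) · e^(−0.0792·9/12)
= 0.1029 × 0.942330 = 0.097
Short position value = −(long value) = -$0.097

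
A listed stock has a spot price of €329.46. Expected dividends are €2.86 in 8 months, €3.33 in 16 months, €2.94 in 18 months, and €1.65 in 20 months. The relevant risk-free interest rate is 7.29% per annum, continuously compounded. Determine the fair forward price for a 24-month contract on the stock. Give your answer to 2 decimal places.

PV(dividends) I = 2.86·e^(−0.0729·8/12) + 3.33·e^(−0.0729·16/12) + 2.94·e^(−0.0729·18/12) + 1.65·e^(−0.0729·20/12)
I = 2.7243 + 3.0216 + 2.6355 + 1.4612 = 9.8426
F = (S − I)·e^(rT) = (329.46 − 9.8426) · e^(0.0729·24/12)
= 319.6174 · e^0.145800 = 319.6174 × 1.156965 = €369.79

€369.79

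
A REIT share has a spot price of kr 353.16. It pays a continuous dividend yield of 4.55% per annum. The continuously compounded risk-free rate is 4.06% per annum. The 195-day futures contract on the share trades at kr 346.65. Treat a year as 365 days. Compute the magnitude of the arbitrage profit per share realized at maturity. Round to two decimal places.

kr 5.59 per share

Fair futures: F* = S·e^(carry·T), with carry = (r − q) = 0.0406 − 0.0455 = -0.0049
F* = 353.16 · e^(-0.0049 × 195/365) = 353.16 · e^-0.002618 = 353.16 × 0.997385 = kr 352.2365
Market kr 346.65 < fair kr 352.2365: forward underpriced → reverse cash-and-carry (short spot, go long the forward).
At maturity, profit = |F_mkt − F*| = |346.65 − 352.2365| = kr 5.59 per share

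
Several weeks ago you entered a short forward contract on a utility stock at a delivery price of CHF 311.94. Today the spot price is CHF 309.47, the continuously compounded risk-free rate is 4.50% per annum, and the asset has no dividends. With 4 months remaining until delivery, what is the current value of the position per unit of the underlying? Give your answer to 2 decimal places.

Current fair forward for the remaining 4 months: F = S·e^(r·T), r = 0.0450
F = 309.47 · e^(0.0450 × 4/12) = 309.47 × 1.015113 = 314.1470
Value of long forward = (F − K)·e^(−rT) = (314.1470 − 311.94) · e^(−0.0450·4/12)
= 2.2070 × 0.985112 = 2.17
Short position value = −(long value) = -CHF 2.17

-CHF 2.17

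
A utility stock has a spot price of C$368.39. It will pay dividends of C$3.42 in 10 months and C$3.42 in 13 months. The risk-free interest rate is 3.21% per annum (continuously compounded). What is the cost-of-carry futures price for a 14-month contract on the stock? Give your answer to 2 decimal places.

PV(dividends) I = 3.42·e^(−0.0321·10/12) + 3.42·e^(−0.0321·13/12)
I = 3.3297 + 3.3031 = 6.6328
F = (S − I)·e^(rT) = (368.39 − 6.6328) · e^(0.0321·14/12)
= 361.7572 · e^0.037450 = 361.7572 × 1.038160 = C$375.56

C$375.56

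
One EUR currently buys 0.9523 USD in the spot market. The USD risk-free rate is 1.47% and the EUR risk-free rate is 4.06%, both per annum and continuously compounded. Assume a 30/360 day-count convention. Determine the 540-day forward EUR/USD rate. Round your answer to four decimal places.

F = S·e^((r_USD − r_EUR)T) = 0.9523 · e^((0.0147 − 0.0406) × 540/360)
= 0.9523 · e^-0.038850 = 0.9523 × 0.961895
F = 0.9160 USD per EUR

0.9160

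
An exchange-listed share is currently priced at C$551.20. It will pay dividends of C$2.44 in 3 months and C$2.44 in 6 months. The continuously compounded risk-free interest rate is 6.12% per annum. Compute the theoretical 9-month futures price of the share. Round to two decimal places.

C$572.10

PV(dividends) I = 2.44·e^(−0.0612·3/12) + 2.44·e^(−0.0612·6/12)
I = 2.4030 + 2.3665 = 4.7695
F = (S − I)·e^(rT) = (551.20 − 4.7695) · e^(0.0612·9/12)
= 546.4305 · e^0.045900 = 546.4305 × 1.046970 = C$572.10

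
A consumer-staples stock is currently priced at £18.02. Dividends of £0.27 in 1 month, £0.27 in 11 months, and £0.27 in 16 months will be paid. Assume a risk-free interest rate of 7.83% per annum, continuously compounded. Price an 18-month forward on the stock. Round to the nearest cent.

£19.41

PV(dividends) I = 0.27·e^(−0.0783·1/12) + 0.27·e^(−0.0783·11/12) + 0.27·e^(−0.0783·16/12)
I = 0.2682 + 0.2513 + 0.2432 = 0.7627
F = (S − I)·e^(rT) = (18.02 − 0.7627) · e^(0.0783·18/12)
= 17.2573 · e^0.117450 = 17.2573 × 1.124625 = £19.41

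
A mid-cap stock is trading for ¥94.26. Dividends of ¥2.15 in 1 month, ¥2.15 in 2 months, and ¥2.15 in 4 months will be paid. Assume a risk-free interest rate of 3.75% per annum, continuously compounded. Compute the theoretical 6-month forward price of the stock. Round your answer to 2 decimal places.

¥89.52

PV(dividends) I = 2.15·e^(−0.0375·1/12) + 2.15·e^(−0.0375·2/12) + 2.15·e^(−0.0375·4/12)
I = 2.1433 + 2.1366 + 2.1233 = 6.4032
F = (S − I)·e^(rT) = (94.26 − 6.4032) · e^(0.0375·6/12)
= 87.8568 · e^0.018750 = 87.8568 × 1.018927 = ¥89.52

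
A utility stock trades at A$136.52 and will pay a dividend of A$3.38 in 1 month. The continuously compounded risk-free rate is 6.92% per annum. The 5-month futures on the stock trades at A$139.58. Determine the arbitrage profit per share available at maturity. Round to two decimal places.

A$2.53 per share

PV(dividends) I = 3.38·e^(−0.0692·1/12) = 3.3606
Fair futures F* = (S − I)·e^(rT) = (136.52 − 3.3606)·e^0.028833 = 133.1594 × 1.029253 = 137.0547
Market A$139.58 > fair 137.0547: forward overpriced → cash-and-carry (borrow at r, buy the stock and collect the dividends, short the forward).
Profit at T = |F_mkt − F*| = |139.58 − 137.0547| = A$2.53 per share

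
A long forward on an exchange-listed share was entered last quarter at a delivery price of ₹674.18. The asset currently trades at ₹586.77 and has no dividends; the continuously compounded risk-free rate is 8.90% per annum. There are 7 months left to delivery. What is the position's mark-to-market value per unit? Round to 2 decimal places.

Current fair forward for the remaining 7 months: F = S·e^(r·T), r = 0.0890
F = 586.77 · e^(0.0890 × 7/12) = 586.77 × 1.053288 = 618.0378
Value of long forward = (F − K)·e^(−rT) = (618.0378 − 674.18) · e^(−0.0890·7/12)
= -56.1422 × 0.949408 = -53.30

-₹53.30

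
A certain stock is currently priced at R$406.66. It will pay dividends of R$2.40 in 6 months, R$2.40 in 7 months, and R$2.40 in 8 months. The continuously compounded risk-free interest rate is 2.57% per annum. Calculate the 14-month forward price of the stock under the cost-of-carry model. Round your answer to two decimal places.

R$411.73

PV(dividends) I = 2.40·e^(−0.0257·6/12) + 2.40·e^(−0.0257·7/12) + 2.40·e^(−0.0257·8/12)
I = 2.3694 + 2.3643 + 2.3592 = 7.0929
F = (S − I)·e^(rT) = (406.66 − 7.0929) · e^(0.0257·14/12)
= 399.5671 · e^0.029983 = 399.5671 × 1.030437 = R$411.73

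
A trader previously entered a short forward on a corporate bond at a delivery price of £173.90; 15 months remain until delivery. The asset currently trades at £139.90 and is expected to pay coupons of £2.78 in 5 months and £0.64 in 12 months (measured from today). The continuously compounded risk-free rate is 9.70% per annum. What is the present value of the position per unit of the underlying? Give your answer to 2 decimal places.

PV(remaining coupons) I = 2.78·e^(−0.0970·5/12) + 0.64·e^(−0.0970·12/12) = 3.2507
Current forward F = (S − I)·e^(rT) = (139.90 − 3.2507)·e^(0.0970·15/12) = 136.6493 × 1.128907 = 154.2644
Value (long) = (F − K)·e^(−rT) = (154.2644 − 173.90) × 0.885812 = -17.3935
Short position value = −(long value) = £17.39

£17.39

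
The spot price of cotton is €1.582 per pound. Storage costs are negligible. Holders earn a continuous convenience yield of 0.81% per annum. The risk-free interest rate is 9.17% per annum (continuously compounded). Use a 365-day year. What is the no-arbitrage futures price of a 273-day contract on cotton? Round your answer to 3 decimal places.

Net carry = r + u − y = 0.0917 + 0.0000 − 0.0081 = 0.0836
F = S·e^((r+u−y)T) = 1.582 · e^(0.0836 × 273/365) = 1.582 · e^0.062528
= 1.582 × 1.064524 = €1.684 per pound

€1.684 per pound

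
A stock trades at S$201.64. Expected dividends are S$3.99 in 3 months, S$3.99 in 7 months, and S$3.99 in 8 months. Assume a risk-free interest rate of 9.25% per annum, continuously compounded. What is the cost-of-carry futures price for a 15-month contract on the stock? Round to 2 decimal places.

PV(dividends) I = 3.99·e^(−0.0925·3/12) + 3.99·e^(−0.0925·7/12) + 3.99·e^(−0.0925·8/12)
I = 3.8988 + 3.7804 + 3.7514 = 11.4306
F = (S − I)·e^(rT) = (201.64 − 11.4306) · e^(0.0925·15/12)
= 190.2094 · e^0.115625 = 190.2094 × 1.122575 = S$213.52

S$213.52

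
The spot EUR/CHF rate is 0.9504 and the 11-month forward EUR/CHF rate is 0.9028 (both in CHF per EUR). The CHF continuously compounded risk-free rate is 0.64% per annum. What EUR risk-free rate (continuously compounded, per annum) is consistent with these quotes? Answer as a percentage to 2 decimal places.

F = S·e^((r_CHF − r_EUR)T) ⇒ r_EUR = r_CHF − ln(F/S)/T
ln(0.9028/0.9504) = -0.051382; /(11/12) = -0.056053
r_EUR = 0.0064 + 0.056053 = 0.062453
r_EUR = 6.25%

6.25%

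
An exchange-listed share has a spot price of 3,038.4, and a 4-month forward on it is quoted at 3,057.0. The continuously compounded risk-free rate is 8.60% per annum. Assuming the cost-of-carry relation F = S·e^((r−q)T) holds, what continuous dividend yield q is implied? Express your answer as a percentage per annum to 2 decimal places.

From F = S·e^((r−q)T): (r − q) = ln(F/S)/T
ln(3057.0/3038.4) = ln(1.006122) = 0.006103
(r − q) = 0.006103 / (4/12) = 0.018309
q = r − ln(F/S)/T = 0.0860 − 0.018309 = 0.067691
q = 6.77%

6.77%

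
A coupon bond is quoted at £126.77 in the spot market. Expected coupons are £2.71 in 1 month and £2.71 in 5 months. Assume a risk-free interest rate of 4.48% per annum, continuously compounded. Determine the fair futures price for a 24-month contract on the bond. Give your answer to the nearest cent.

PV(coupons) I = 2.71·e^(−0.0448·1/12) + 2.71·e^(−0.0448·5/12)
I = 2.6999 + 2.6599 = 5.3598
F = (S − I)·e^(rT) = (126.77 − 5.3598) · e^(0.0448·24/12)
= 121.4102 · e^0.089600 = 121.4102 × 1.093737 = £132.79

£132.79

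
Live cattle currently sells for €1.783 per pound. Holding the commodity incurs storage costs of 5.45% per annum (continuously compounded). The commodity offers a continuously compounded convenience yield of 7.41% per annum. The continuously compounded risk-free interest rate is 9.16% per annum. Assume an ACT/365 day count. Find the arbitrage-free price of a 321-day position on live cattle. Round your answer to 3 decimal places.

Net carry = r + u − y = 0.0916 + 0.0545 − 0.0741 = 0.0720
F = S·e^((r+u−y)T) = 1.783 · e^(0.0720 × 321/365) = 1.783 · e^0.063321
= 1.783 × 1.065369 = €1.900 per pound

€1.900 per pound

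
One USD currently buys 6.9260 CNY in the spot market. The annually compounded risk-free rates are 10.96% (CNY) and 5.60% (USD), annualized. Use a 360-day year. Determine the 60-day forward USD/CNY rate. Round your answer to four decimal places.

By covered interest parity, F = S · (1+r_CNY)^T / (1+r_USD)^T
= 6.9260 × 1.017484 / 1.009123 = 6.9260 × 1.008285
F = 6.9834 CNY per USD

6.9834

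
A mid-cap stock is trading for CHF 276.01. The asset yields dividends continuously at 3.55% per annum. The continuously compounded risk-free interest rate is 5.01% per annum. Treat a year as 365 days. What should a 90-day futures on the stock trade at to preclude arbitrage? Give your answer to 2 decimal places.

F = S·e^((r − q)T) = 276.01 · e^((0.0501 − 0.0355) × 90/365)
= 276.01 · e^0.003600 = 276.01 × 1.003606
F = CHF 277.01

CHF 277.01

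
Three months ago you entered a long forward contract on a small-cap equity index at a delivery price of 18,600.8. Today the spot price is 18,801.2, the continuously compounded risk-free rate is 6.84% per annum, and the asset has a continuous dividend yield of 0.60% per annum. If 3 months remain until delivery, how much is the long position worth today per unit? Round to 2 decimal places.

487.59

Current fair forward for the remaining 3 months: F = S·e^((r − q)·T), (r − q) = 0.0684 − 0.0060 = 0.0624
F = 18801.2 · e^(0.0624 × 3/12) = 18801.2 × 1.01572232 = 19096.7985
Value of long forward = (F − K)·e^(−rT) = (19096.7985 − 18600.8) · e^(−0.0684·3/12)
= 495.9985 × 0.98304538 = 487.59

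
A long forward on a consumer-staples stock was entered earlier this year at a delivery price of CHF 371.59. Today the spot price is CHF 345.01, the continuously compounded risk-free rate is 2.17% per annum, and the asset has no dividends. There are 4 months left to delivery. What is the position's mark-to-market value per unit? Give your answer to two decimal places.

-CHF 23.90

Current fair forward for the remaining 4 months: F = S·e^(r·T), r = 0.0217
F = 345.01 · e^(0.0217 × 4/12) = 345.01 × 1.007260 = 347.5148
Value of long forward = (F − K)·e^(−rT) = (347.5148 − 371.59) · e^(−0.0217·4/12)
= -24.0752 × 0.992793 = -23.90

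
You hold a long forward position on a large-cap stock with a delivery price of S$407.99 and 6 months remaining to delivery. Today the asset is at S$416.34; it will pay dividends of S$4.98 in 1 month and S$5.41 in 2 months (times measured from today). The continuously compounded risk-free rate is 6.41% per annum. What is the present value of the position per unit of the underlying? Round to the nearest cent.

PV(remaining dividends) I = 4.98·e^(−0.0641·1/12) + 5.41·e^(−0.0641·2/12) = 10.3060
Current forward F = (S − I)·e^(rT) = (416.34 − 10.3060)·e^(0.0641·6/12) = 406.0340 × 1.032569 = 419.2581
Value (long) = (F − K)·e^(−rT) = (419.2581 − 407.99) × 0.968458 = 10.9127
Value = S$10.91

S$10.91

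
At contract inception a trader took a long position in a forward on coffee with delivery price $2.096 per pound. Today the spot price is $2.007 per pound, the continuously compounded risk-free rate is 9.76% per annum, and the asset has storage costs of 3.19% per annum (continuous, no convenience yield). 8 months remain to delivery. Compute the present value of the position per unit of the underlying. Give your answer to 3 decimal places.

Current fair forward for the remaining 8 months: F = S·e^((r + u)·T), (r + u) = 0.0976 + 0.0319 = 0.1295
F = 2.007 · e^(0.1295 × 8/12) = 2.007 × 1.090170 = 2.1880
Value of long forward = (F − K)·e^(−rT) = (2.1880 − 2.096) · e^(−0.0976·8/12)
= 0.0920 × 0.937005 = 0.086

$0.086 per pound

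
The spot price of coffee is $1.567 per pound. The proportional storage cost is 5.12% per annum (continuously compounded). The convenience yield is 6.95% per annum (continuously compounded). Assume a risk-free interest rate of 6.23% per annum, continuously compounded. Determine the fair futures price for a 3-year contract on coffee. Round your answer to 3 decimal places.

Net carry = r + u − y = 0.0623 + 0.0512 − 0.0695 = 0.0440
F = S·e^((r+u−y)T) = 1.567 · e^(0.0440 × 3) = 1.567 · e^0.132000
= 1.567 × 1.141108 = $1.788 per pound

$1.788 per pound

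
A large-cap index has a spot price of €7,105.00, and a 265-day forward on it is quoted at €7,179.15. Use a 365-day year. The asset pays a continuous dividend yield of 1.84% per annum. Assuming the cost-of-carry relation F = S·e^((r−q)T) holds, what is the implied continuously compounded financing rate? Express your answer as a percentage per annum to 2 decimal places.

3.27%

From F = S·e^((r−q)T): (r − q) = ln(F/S)/T
ln(7179.15/7105.00) = ln(1.010436) = 0.010382
(r − q) = 0.010382 / (265/365) = 0.014300
r = ln(F/S)/T + q = 0.014300 + 0.0184 = 0.032700
r = 3.27%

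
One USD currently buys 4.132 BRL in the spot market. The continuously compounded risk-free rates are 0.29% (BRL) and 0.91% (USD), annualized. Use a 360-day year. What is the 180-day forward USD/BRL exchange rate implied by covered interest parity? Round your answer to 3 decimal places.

4.119

F = S·e^((r_BRL − r_USD)T) = 4.132 · e^((0.0029 − 0.0091) × 180/360)
= 4.132 · e^-0.003100 = 4.132 × 0.996905
F = 4.119 BRL per USD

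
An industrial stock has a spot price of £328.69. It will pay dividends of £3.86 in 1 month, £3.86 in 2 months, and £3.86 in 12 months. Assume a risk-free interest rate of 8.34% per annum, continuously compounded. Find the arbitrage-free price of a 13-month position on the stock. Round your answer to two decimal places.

PV(dividends) I = 3.86·e^(−0.0834·1/12) + 3.86·e^(−0.0834·2/12) + 3.86·e^(−0.0834·12/12)
I = 3.8333 + 3.8067 + 3.5511 = 11.1911
F = (S − I)·e^(rT) = (328.69 − 11.1911) · e^(0.0834·13/12)
= 317.4989 · e^0.090350 = 317.4989 × 1.094557 = £347.52

£347.52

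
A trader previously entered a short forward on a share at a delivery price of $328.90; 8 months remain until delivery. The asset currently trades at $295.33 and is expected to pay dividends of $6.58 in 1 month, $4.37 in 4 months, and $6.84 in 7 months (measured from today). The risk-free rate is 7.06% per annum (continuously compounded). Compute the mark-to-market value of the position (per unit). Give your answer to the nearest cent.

$35.82

PV(remaining dividends) I = 6.58·e^(−0.0706·1/12) + 4.37·e^(−0.0706·4/12) + 6.84·e^(−0.0706·7/12) = 17.3738
Current forward F = (S − I)·e^(rT) = (295.33 − 17.3738)·e^(0.0706·8/12) = 277.9562 × 1.048192 = 291.3515
Value (long) = (F − K)·e^(−rT) = (291.3515 − 328.90) × 0.954024 = -35.8222
Short position value = −(long value) = $35.82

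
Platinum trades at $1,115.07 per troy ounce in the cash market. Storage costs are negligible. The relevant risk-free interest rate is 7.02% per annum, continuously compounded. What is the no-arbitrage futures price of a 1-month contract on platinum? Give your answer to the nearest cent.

F = S·e^(rT) = 1115.07 · e^(0.0702 × 1/12) = 1115.07 · e^0.00585000
= 1115.07 × 1.00586714 = $1,121.61 per troy ounce

$1,121.61 per troy ounce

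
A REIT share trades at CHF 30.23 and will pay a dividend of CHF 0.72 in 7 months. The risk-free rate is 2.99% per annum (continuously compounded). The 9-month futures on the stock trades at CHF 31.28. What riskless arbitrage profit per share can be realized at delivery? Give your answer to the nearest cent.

CHF 1.09 per share

PV(dividends) I = 0.72·e^(−0.0299·7/12) = 0.7076
Fair futures F* = (S − I)·e^(rT) = (30.23 − 0.7076)·e^0.022425 = 29.5224 × 1.022678 = 30.1919
Market CHF 31.28 > fair 30.1919: forward overpriced → cash-and-carry (borrow at r, buy the stock and collect the dividends, short the forward).
Profit at T = |F_mkt − F*| = |31.28 − 30.1919| = CHF 1.09 per share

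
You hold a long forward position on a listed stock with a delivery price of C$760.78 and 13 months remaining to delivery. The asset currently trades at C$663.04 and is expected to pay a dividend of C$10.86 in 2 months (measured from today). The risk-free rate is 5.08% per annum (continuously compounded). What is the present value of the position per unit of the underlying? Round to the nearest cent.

PV(remaining dividends) I = 10.86·e^(−0.0508·2/12) = 10.7684
Current forward F = (S − I)·e^(rT) = (663.04 − 10.7684)·e^(0.0508·13/12) = 652.2716 × 1.056576 = 689.1745
Value (long) = (F − K)·e^(−rT) = (689.1745 − 760.78) × 0.946454 = -67.7713
Value = -C$67.77

-C$67.77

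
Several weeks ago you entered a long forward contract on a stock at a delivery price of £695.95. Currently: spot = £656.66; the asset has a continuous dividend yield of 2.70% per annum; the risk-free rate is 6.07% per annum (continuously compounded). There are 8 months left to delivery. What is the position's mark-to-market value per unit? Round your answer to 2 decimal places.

-£23.40

Current fair forward for the remaining 8 months: F = S·e^((r − q)·T), (r − q) = 0.0607 − 0.0270 = 0.0337
F = 656.66 · e^(0.0337 × 8/12) = 656.66 × 1.022721 = 671.5800
Value of long forward = (F − K)·e^(−rT) = (671.5800 − 695.95) · e^(−0.0607·8/12)
= -24.3700 × 0.960341 = -23.40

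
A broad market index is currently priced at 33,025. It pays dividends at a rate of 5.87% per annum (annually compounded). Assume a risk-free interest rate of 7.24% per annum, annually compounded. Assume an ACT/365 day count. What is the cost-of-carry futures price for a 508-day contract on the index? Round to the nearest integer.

F = S · (1+r)^T / (1+q)^T
= 33025 × 1.102174 / 1.082626 = 33025 × 1.018056
F = 33,621

33,621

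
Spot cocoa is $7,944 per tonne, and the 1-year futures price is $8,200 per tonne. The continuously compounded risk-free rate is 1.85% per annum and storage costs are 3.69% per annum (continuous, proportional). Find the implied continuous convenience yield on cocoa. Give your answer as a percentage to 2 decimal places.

2.37%

F = S·e^((r+u−y)T) ⇒ (r+u−y) = ln(F/S)/T
ln(8200/7944) = 0.031717; /T ⇒ 0.031717
y = r + u − ln(F/S)/T = 0.0185 + 0.0369 − 0.031717 = 0.023683
y = 2.37%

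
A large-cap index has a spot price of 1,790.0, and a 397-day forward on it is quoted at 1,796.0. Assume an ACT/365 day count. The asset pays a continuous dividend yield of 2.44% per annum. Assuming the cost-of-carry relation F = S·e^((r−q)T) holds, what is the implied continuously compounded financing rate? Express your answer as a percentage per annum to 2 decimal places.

From F = S·e^((r−q)T): (r − q) = ln(F/S)/T
ln(1796.0/1790.0) = ln(1.003352) = 0.003346
(r − q) = 0.003346 / (397/365) = 0.003076
r = ln(F/S)/T + q = 0.003076 + 0.0244 = 0.027476
r = 2.75%

2.75%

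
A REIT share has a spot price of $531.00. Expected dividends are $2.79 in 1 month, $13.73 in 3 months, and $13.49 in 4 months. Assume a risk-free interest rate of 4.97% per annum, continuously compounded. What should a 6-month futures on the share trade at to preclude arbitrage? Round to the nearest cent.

PV(dividends) I = 2.79·e^(−0.0497·1/12) + 13.73·e^(−0.0497·3/12) + 13.49·e^(−0.0497·4/12)
I = 2.7785 + 13.5605 + 13.2684 = 29.6074
F = (S − I)·e^(rT) = (531.00 − 29.6074) · e^(0.0497·6/12)
= 501.3926 · e^0.024850 = 501.3926 × 1.025161 = $514.01

$514.01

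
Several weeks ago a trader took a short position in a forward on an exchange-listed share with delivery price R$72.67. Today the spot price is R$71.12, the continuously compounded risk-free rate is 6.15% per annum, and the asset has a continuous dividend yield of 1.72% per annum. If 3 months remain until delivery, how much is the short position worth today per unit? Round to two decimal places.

Current fair forward for the remaining 3 months: F = S·e^((r − q)·T), (r − q) = 0.0615 − 0.0172 = 0.0443
F = 71.12 · e^(0.0443 × 3/12) = 71.12 × 1.011137 = 71.9121
Value of long forward = (F − K)·e^(−rT) = (71.9121 − 72.67) · e^(−0.0615·3/12)
= -0.7579 × 0.984743 = -0.75
Short position value = −(long value) = R$0.75

R$0.75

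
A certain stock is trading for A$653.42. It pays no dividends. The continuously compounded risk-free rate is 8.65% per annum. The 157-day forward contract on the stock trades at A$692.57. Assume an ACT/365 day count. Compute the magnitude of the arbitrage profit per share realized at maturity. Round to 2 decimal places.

Fair forward: F* = S·e^(carry·T), with carry = r = 0.0865
F* = 653.42 · e^(0.0865 × 157/365) = 653.42 · e^0.037207 = 653.42 × 1.037908 = A$678.1898
Market A$692.57 > fair A$678.1898: forward overpriced → cash-and-carry (buy spot, short the forward).
At maturity, profit = |F_mkt − F*| = |692.57 − 678.1898| = A$14.38 per share

A$14.38 per share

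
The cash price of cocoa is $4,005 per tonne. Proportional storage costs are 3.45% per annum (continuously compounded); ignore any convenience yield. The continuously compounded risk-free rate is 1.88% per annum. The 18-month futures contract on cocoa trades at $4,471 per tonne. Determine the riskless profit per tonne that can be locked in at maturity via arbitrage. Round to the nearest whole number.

Fair futures: F* = S·e^(carry·T), with carry = (r + u) = 0.0188 + 0.0345 = 0.0533
F* = 4005 · e^(0.0533 × 18/12) = 4005 · e^0.079950 = 4005 × 1.083233 = $4338.3482
Market $4471 > fair $4338.3482: forward overpriced → cash-and-carry (buy spot, short the forward).
At maturity, profit = |F_mkt − F*| = |4471 − 4338.3482| = $133 per tonne

$133 per tonne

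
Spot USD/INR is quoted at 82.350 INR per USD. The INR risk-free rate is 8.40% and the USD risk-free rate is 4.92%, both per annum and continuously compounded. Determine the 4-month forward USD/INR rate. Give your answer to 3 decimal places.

83.311

F = S·e^((r_INR − r_USD)T) = 82.350 · e^((0.0840 − 0.0492) × 4/12)
= 82.350 · e^0.011600 = 82.350 × 1.011668
F = 83.311 INR per USD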